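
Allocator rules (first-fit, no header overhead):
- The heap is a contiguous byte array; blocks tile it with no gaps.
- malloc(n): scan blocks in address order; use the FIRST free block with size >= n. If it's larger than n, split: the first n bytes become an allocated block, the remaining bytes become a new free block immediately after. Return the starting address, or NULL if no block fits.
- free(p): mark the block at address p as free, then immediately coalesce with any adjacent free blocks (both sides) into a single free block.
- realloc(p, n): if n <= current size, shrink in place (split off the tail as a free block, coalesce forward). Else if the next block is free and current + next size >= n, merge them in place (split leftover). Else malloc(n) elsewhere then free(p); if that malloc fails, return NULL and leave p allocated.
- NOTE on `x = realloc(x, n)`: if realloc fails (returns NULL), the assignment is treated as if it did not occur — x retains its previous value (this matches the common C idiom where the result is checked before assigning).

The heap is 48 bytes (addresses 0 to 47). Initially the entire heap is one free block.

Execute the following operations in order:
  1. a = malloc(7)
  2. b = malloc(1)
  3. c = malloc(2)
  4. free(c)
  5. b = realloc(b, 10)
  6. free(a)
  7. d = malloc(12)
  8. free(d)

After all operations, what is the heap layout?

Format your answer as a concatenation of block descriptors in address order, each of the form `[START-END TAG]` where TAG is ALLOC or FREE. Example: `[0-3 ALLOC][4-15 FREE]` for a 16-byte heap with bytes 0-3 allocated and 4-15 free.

Op 1: a = malloc(7) -> a = 0; heap: [0-6 ALLOC][7-47 FREE]
Op 2: b = malloc(1) -> b = 7; heap: [0-6 ALLOC][7-7 ALLOC][8-47 FREE]
Op 3: c = malloc(2) -> c = 8; heap: [0-6 ALLOC][7-7 ALLOC][8-9 ALLOC][10-47 FREE]
Op 4: free(c) -> (freed c); heap: [0-6 ALLOC][7-7 ALLOC][8-47 FREE]
Op 5: b = realloc(b, 10) -> b = 7; heap: [0-6 ALLOC][7-16 ALLOC][17-47 FREE]
Op 6: free(a) -> (freed a); heap: [0-6 FREE][7-16 ALLOC][17-47 FREE]
Op 7: d = malloc(12) -> d = 17; heap: [0-6 FREE][7-16 ALLOC][17-28 ALLOC][29-47 FREE]
Op 8: free(d) -> (freed d); heap: [0-6 FREE][7-16 ALLOC][17-47 FREE]

Answer: [0-6 FREE][7-16 ALLOC][17-47 FREE]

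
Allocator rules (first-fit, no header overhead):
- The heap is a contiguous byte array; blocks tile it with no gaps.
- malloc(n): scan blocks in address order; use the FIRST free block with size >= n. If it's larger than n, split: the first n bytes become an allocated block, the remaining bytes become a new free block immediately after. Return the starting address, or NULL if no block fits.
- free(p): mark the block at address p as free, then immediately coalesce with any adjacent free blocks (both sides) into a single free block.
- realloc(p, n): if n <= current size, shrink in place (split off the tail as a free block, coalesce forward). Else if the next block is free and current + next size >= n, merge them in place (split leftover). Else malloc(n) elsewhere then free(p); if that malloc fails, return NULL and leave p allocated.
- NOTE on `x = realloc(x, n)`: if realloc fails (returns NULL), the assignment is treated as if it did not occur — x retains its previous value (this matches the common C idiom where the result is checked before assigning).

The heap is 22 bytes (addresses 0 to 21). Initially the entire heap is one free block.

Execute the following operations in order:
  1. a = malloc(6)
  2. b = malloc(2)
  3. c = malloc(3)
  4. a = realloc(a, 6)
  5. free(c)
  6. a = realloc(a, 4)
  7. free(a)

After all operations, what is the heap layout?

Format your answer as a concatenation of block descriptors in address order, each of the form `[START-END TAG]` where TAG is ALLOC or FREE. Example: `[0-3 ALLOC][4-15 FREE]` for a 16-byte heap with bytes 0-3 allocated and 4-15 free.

Op 1: a = malloc(6) -> a = 0; heap: [0-5 ALLOC][6-21 FREE]
Op 2: b = malloc(2) -> b = 6; heap: [0-5 ALLOC][6-7 ALLOC][8-21 FREE]
Op 3: c = malloc(3) -> c = 8; heap: [0-5 ALLOC][6-7 ALLOC][8-10 ALLOC][11-21 FREE]
Op 4: a = realloc(a, 6) -> a = 0; heap: [0-5 ALLOC][6-7 ALLOC][8-10 ALLOC][11-21 FREE]
Op 5: free(c) -> (freed c); heap: [0-5 ALLOC][6-7 ALLOC][8-21 FREE]
Op 6: a = realloc(a, 4) -> a = 0; heap: [0-3 ALLOC][4-5 FREE][6-7 ALLOC][8-21 FREE]
Op 7: free(a) -> (freed a); heap: [0-5 FREE][6-7 ALLOC][8-21 FREE]

Answer: [0-5 FREE][6-7 ALLOC][8-21 FREE]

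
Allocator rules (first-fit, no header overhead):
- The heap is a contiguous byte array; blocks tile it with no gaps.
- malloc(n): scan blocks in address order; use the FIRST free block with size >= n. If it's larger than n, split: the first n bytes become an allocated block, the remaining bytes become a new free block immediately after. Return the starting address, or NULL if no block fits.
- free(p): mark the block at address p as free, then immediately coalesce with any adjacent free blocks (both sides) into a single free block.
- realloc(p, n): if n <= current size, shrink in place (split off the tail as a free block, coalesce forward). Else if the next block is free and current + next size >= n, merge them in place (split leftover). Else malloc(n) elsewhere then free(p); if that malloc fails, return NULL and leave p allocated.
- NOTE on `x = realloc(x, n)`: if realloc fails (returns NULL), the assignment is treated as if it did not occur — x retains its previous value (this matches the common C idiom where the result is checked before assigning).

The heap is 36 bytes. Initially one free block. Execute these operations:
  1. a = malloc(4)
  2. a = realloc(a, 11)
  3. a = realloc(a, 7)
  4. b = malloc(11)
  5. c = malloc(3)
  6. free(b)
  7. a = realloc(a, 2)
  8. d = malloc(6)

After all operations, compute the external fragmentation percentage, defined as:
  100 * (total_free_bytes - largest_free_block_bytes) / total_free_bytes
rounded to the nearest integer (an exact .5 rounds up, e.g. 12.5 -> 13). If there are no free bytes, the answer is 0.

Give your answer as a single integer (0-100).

Answer: 40

Derivation:
Op 1: a = malloc(4) -> a = 0; heap: [0-3 ALLOC][4-35 FREE]
Op 2: a = realloc(a, 11) -> a = 0; heap: [0-10 ALLOC][11-35 FREE]
Op 3: a = realloc(a, 7) -> a = 0; heap: [0-6 ALLOC][7-35 FREE]
Op 4: b = malloc(11) -> b = 7; heap: [0-6 ALLOC][7-17 ALLOC][18-35 FREE]
Op 5: c = malloc(3) -> c = 18; heap: [0-6 ALLOC][7-17 ALLOC][18-20 ALLOC][21-35 FREE]
Op 6: free(b) -> (freed b); heap: [0-6 ALLOC][7-17 FREE][18-20 ALLOC][21-35 FREE]
Op 7: a = realloc(a, 2) -> a = 0; heap: [0-1 ALLOC][2-17 FREE][18-20 ALLOC][21-35 FREE]
Op 8: d = malloc(6) -> d = 2; heap: [0-1 ALLOC][2-7 ALLOC][8-17 FREE][18-20 ALLOC][21-35 FREE]
Free blocks: [10 15] total_free=25 largest=15 -> 100*(25-15)/25 = 1000/25 = 40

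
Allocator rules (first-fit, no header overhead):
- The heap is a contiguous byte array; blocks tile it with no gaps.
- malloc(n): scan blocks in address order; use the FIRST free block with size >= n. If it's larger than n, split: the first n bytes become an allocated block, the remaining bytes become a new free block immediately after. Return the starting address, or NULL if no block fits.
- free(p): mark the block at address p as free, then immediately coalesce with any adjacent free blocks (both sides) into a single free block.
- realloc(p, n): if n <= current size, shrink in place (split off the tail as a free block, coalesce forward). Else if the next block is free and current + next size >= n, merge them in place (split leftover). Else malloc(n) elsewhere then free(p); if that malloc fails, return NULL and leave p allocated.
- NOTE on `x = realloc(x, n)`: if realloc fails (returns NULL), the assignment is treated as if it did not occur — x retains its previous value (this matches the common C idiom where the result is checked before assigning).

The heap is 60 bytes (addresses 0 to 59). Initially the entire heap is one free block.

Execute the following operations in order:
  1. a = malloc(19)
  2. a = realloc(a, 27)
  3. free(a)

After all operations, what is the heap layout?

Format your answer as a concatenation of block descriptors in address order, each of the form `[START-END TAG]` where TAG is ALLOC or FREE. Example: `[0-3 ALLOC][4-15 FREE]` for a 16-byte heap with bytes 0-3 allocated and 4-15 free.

Op 1: a = malloc(19) -> a = 0; heap: [0-18 ALLOC][19-59 FREE]
Op 2: a = realloc(a, 27) -> a = 0; heap: [0-26 ALLOC][27-59 FREE]
Op 3: free(a) -> (freed a); heap: [0-59 FREE]

Answer: [0-59 FREE]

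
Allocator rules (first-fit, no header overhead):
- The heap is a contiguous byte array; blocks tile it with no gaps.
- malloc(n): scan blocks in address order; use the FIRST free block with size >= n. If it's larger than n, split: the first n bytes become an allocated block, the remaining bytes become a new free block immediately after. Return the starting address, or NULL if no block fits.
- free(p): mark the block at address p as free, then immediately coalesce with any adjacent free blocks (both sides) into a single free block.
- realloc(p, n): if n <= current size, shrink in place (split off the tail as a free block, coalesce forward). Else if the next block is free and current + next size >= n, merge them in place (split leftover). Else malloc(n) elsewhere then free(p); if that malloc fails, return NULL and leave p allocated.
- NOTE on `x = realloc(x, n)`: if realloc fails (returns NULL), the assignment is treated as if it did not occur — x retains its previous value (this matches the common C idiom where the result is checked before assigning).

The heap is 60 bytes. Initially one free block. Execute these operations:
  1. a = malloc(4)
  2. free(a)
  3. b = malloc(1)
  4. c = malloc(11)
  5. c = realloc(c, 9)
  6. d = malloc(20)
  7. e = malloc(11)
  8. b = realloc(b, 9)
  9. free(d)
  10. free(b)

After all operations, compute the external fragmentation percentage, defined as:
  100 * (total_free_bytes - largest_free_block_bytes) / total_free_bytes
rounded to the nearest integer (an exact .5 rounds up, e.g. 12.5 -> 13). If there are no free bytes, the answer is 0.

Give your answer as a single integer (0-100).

Answer: 50

Derivation:
Op 1: a = malloc(4) -> a = 0; heap: [0-3 ALLOC][4-59 FREE]
Op 2: free(a) -> (freed a); heap: [0-59 FREE]
Op 3: b = malloc(1) -> b = 0; heap: [0-0 ALLOC][1-59 FREE]
Op 4: c = malloc(11) -> c = 1; heap: [0-0 ALLOC][1-11 ALLOC][12-59 FREE]
Op 5: c = realloc(c, 9) -> c = 1; heap: [0-0 ALLOC][1-9 ALLOC][10-59 FREE]
Op 6: d = malloc(20) -> d = 10; heap: [0-0 ALLOC][1-9 ALLOC][10-29 ALLOC][30-59 FREE]
Op 7: e = malloc(11) -> e = 30; heap: [0-0 ALLOC][1-9 ALLOC][10-29 ALLOC][30-40 ALLOC][41-59 FREE]
Op 8: b = realloc(b, 9) -> b = 41; heap: [0-0 FREE][1-9 ALLOC][10-29 ALLOC][30-40 ALLOC][41-49 ALLOC][50-59 FREE]
Op 9: free(d) -> (freed d); heap: [0-0 FREE][1-9 ALLOC][10-29 FREE][30-40 ALLOC][41-49 ALLOC][50-59 FREE]
Op 10: free(b) -> (freed b); heap: [0-0 FREE][1-9 ALLOC][10-29 FREE][30-40 ALLOC][41-59 FREE]
Free blocks: [1 20 19] total_free=40 largest=20 -> 100*(40-20)/40 = 2000/40 = 50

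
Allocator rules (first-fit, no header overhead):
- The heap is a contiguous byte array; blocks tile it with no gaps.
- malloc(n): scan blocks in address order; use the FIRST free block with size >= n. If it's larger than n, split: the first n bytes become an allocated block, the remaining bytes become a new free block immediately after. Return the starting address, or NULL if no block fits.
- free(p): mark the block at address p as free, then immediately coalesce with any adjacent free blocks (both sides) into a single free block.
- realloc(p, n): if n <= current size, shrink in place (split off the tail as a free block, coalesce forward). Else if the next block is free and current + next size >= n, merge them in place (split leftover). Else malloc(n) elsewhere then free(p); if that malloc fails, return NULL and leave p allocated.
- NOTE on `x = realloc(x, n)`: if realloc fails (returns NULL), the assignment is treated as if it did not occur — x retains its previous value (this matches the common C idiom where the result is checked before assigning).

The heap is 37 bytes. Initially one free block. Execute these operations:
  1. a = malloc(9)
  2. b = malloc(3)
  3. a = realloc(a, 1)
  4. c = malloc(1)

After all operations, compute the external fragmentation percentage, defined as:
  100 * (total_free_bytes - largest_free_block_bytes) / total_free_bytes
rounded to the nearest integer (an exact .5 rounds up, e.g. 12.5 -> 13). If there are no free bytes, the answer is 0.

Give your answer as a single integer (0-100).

Op 1: a = malloc(9) -> a = 0; heap: [0-8 ALLOC][9-36 FREE]
Op 2: b = malloc(3) -> b = 9; heap: [0-8 ALLOC][9-11 ALLOC][12-36 FREE]
Op 3: a = realloc(a, 1) -> a = 0; heap: [0-0 ALLOC][1-8 FREE][9-11 ALLOC][12-36 FREE]
Op 4: c = malloc(1) -> c = 1; heap: [0-0 ALLOC][1-1 ALLOC][2-8 FREE][9-11 ALLOC][12-36 FREE]
Free blocks: [7 25] total_free=32 largest=25 -> 100*(32-25)/32 = 700/32 = 21.875 -> rounds to 22

Answer: 22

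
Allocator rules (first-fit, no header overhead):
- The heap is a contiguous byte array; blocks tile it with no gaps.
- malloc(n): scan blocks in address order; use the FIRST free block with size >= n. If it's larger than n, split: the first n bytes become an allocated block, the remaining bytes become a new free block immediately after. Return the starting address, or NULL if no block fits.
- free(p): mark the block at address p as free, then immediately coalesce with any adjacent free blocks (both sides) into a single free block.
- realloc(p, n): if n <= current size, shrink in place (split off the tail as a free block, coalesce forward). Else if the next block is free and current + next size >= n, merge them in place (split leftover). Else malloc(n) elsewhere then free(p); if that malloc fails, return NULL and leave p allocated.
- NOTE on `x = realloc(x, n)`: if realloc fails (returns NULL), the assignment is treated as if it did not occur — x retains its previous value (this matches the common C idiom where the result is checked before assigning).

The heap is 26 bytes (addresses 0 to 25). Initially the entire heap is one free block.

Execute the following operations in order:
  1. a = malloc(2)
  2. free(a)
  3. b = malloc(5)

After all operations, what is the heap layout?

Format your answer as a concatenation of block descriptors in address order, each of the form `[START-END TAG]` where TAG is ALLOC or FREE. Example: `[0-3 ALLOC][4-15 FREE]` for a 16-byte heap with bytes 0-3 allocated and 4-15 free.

Answer: [0-4 ALLOC][5-25 FREE]

Derivation:
Op 1: a = malloc(2) -> a = 0; heap: [0-1 ALLOC][2-25 FREE]
Op 2: free(a) -> (freed a); heap: [0-25 FREE]
Op 3: b = malloc(5) -> b = 0; heap: [0-4 ALLOC][5-25 FREE]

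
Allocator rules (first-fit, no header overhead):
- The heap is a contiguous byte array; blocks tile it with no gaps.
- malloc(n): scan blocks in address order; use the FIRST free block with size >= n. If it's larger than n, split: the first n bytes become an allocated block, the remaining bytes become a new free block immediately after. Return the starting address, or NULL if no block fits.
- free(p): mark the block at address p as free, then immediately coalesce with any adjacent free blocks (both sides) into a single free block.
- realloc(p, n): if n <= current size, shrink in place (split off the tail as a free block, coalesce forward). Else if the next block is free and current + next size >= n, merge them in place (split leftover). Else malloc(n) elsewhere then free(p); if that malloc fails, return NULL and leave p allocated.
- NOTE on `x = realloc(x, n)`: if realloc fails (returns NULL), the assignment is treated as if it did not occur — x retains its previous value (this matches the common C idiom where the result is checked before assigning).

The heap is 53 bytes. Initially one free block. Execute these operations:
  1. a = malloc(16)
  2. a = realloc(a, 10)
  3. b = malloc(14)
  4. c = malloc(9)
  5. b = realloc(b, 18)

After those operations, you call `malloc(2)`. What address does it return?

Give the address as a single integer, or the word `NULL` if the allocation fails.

Op 1: a = malloc(16) -> a = 0; heap: [0-15 ALLOC][16-52 FREE]
Op 2: a = realloc(a, 10) -> a = 0; heap: [0-9 ALLOC][10-52 FREE]
Op 3: b = malloc(14) -> b = 10; heap: [0-9 ALLOC][10-23 ALLOC][24-52 FREE]
Op 4: c = malloc(9) -> c = 24; heap: [0-9 ALLOC][10-23 ALLOC][24-32 ALLOC][33-52 FREE]
Op 5: b = realloc(b, 18) -> b = 33; heap: [0-9 ALLOC][10-23 FREE][24-32 ALLOC][33-50 ALLOC][51-52 FREE]
malloc(2): first-fit scan over [0-9 ALLOC][10-23 FREE][24-32 ALLOC][33-50 ALLOC][51-52 FREE] -> 10

Answer: 10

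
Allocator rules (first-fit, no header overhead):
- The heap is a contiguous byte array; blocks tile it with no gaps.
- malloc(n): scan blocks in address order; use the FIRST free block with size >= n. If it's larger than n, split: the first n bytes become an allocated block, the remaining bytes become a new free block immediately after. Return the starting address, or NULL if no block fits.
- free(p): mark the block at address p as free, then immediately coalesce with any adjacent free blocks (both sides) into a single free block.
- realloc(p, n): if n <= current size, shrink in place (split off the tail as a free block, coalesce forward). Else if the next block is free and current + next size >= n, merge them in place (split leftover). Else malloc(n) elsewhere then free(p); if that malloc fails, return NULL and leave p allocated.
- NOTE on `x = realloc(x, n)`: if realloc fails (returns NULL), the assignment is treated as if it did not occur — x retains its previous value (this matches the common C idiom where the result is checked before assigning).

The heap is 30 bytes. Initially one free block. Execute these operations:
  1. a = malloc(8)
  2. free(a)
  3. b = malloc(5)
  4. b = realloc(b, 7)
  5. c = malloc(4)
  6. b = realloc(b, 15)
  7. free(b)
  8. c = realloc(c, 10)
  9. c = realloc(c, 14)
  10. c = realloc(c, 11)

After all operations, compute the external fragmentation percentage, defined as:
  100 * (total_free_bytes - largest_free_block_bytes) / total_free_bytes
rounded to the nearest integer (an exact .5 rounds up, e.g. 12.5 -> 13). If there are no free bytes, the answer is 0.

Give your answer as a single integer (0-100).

Answer: 37

Derivation:
Op 1: a = malloc(8) -> a = 0; heap: [0-7 ALLOC][8-29 FREE]
Op 2: free(a) -> (freed a); heap: [0-29 FREE]
Op 3: b = malloc(5) -> b = 0; heap: [0-4 ALLOC][5-29 FREE]
Op 4: b = realloc(b, 7) -> b = 0; heap: [0-6 ALLOC][7-29 FREE]
Op 5: c = malloc(4) -> c = 7; heap: [0-6 ALLOC][7-10 ALLOC][11-29 FREE]
Op 6: b = realloc(b, 15) -> b = 11; heap: [0-6 FREE][7-10 ALLOC][11-25 ALLOC][26-29 FREE]
Op 7: free(b) -> (freed b); heap: [0-6 FREE][7-10 ALLOC][11-29 FREE]
Op 8: c = realloc(c, 10) -> c = 7; heap: [0-6 FREE][7-16 ALLOC][17-29 FREE]
Op 9: c = realloc(c, 14) -> c = 7; heap: [0-6 FREE][7-20 ALLOC][21-29 FREE]
Op 10: c = realloc(c, 11) -> c = 7; heap: [0-6 FREE][7-17 ALLOC][18-29 FREE]
Free blocks: [7 12] total_free=19 largest=12 -> 100*(19-12)/19 = 700/19 ≈ 36.842 -> rounds to 37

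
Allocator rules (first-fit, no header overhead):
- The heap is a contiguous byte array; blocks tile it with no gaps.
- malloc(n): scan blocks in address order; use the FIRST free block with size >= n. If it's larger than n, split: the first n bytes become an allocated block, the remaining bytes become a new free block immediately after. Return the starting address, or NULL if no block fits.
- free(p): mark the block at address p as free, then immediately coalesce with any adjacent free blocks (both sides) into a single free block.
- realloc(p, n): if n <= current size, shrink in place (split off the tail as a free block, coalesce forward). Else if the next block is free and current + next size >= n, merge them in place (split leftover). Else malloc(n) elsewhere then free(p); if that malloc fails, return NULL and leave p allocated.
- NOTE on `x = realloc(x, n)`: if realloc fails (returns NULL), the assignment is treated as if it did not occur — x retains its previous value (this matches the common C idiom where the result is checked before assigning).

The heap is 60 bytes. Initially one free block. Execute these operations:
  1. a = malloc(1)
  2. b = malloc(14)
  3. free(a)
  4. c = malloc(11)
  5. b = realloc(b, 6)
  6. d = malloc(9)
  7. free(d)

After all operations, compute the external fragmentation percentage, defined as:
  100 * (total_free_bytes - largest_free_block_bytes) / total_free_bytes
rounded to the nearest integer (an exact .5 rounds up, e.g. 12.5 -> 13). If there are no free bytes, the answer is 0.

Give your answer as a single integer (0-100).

Op 1: a = malloc(1) -> a = 0; heap: [0-0 ALLOC][1-59 FREE]
Op 2: b = malloc(14) -> b = 1; heap: [0-0 ALLOC][1-14 ALLOC][15-59 FREE]
Op 3: free(a) -> (freed a); heap: [0-0 FREE][1-14 ALLOC][15-59 FREE]
Op 4: c = malloc(11) -> c = 15; heap: [0-0 FREE][1-14 ALLOC][15-25 ALLOC][26-59 FREE]
Op 5: b = realloc(b, 6) -> b = 1; heap: [0-0 FREE][1-6 ALLOC][7-14 FREE][15-25 ALLOC][26-59 FREE]
Op 6: d = malloc(9) -> d = 26; heap: [0-0 FREE][1-6 ALLOC][7-14 FREE][15-25 ALLOC][26-34 ALLOC][35-59 FREE]
Op 7: free(d) -> (freed d); heap: [0-0 FREE][1-6 ALLOC][7-14 FREE][15-25 ALLOC][26-59 FREE]
Free blocks: [1 8 34] total_free=43 largest=34 -> 100*(43-34)/43 = 900/43 ≈ 20.930 -> rounds to 21

Answer: 21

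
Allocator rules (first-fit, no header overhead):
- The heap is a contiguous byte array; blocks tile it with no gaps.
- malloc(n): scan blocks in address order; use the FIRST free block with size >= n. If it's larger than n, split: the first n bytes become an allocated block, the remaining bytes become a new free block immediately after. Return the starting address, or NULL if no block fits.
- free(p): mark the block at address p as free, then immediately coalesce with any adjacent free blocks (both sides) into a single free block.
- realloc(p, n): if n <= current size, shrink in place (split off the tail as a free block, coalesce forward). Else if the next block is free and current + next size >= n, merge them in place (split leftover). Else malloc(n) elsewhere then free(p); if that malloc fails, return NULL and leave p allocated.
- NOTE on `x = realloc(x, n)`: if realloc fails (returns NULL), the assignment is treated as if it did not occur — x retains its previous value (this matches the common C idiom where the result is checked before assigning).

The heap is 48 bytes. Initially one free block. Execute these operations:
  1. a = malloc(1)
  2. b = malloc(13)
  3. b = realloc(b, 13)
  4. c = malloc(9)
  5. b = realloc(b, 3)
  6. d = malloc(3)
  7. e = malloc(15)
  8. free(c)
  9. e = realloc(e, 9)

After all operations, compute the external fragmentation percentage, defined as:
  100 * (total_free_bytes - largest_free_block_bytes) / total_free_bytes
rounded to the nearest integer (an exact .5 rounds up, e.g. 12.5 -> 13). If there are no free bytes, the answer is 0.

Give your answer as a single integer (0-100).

Op 1: a = malloc(1) -> a = 0; heap: [0-0 ALLOC][1-47 FREE]
Op 2: b = malloc(13) -> b = 1; heap: [0-0 ALLOC][1-13 ALLOC][14-47 FREE]
Op 3: b = realloc(b, 13) -> b = 1; heap: [0-0 ALLOC][1-13 ALLOC][14-47 FREE]
Op 4: c = malloc(9) -> c = 14; heap: [0-0 ALLOC][1-13 ALLOC][14-22 ALLOC][23-47 FREE]
Op 5: b = realloc(b, 3) -> b = 1; heap: [0-0 ALLOC][1-3 ALLOC][4-13 FREE][14-22 ALLOC][23-47 FREE]
Op 6: d = malloc(3) -> d = 4; heap: [0-0 ALLOC][1-3 ALLOC][4-6 ALLOC][7-13 FREE][14-22 ALLOC][23-47 FREE]
Op 7: e = malloc(15) -> e = 23; heap: [0-0 ALLOC][1-3 ALLOC][4-6 ALLOC][7-13 FREE][14-22 ALLOC][23-37 ALLOC][38-47 FREE]
Op 8: free(c) -> (freed c); heap: [0-0 ALLOC][1-3 ALLOC][4-6 ALLOC][7-22 FREE][23-37 ALLOC][38-47 FREE]
Op 9: e = realloc(e, 9) -> e = 23; heap: [0-0 ALLOC][1-3 ALLOC][4-6 ALLOC][7-22 FREE][23-31 ALLOC][32-47 FREE]
Free blocks: [16 16] total_free=32 largest=16 -> 100*(32-16)/32 = 1600/32 = 50

Answer: 50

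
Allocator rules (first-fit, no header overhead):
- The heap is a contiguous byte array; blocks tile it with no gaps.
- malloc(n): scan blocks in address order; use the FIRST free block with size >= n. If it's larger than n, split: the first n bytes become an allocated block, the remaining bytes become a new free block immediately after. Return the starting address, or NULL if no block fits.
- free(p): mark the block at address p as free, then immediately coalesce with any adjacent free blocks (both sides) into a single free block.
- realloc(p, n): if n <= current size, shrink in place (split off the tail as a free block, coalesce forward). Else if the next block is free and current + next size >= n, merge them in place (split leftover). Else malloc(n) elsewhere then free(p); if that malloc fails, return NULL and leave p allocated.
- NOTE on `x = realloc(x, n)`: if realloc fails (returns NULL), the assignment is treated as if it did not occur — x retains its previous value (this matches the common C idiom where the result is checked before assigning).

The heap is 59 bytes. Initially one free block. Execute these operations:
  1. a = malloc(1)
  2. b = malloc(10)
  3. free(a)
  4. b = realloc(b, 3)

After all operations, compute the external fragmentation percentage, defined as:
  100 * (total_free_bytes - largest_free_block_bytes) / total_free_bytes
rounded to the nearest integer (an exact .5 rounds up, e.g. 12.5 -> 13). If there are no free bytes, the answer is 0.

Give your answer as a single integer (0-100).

Answer: 2

Derivation:
Op 1: a = malloc(1) -> a = 0; heap: [0-0 ALLOC][1-58 FREE]
Op 2: b = malloc(10) -> b = 1; heap: [0-0 ALLOC][1-10 ALLOC][11-58 FREE]
Op 3: free(a) -> (freed a); heap: [0-0 FREE][1-10 ALLOC][11-58 FREE]
Op 4: b = realloc(b, 3) -> b = 1; heap: [0-0 FREE][1-3 ALLOC][4-58 FREE]
Free blocks: [1 55] total_free=56 largest=55 -> 100*(56-55)/56 = 100/56 ≈ 1.786 -> rounds to 2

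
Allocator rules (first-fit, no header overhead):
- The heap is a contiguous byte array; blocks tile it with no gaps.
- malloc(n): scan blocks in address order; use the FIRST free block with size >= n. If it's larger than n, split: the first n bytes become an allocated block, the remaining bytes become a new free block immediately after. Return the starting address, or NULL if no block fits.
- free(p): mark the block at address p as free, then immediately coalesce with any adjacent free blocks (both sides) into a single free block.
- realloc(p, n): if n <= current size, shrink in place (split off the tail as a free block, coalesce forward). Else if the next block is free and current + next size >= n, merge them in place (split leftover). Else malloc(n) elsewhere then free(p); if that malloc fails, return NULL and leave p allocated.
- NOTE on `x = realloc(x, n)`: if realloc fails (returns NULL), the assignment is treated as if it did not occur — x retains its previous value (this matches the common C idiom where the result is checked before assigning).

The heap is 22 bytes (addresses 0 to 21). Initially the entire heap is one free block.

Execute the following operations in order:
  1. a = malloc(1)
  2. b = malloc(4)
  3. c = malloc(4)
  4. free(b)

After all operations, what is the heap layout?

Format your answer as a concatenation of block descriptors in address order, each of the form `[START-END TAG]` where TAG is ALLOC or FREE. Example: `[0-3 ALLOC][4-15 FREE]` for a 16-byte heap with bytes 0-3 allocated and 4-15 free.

Op 1: a = malloc(1) -> a = 0; heap: [0-0 ALLOC][1-21 FREE]
Op 2: b = malloc(4) -> b = 1; heap: [0-0 ALLOC][1-4 ALLOC][5-21 FREE]
Op 3: c = malloc(4) -> c = 5; heap: [0-0 ALLOC][1-4 ALLOC][5-8 ALLOC][9-21 FREE]
Op 4: free(b) -> (freed b); heap: [0-0 ALLOC][1-4 FREE][5-8 ALLOC][9-21 FREE]

Answer: [0-0 ALLOC][1-4 FREE][5-8 ALLOC][9-21 FREE]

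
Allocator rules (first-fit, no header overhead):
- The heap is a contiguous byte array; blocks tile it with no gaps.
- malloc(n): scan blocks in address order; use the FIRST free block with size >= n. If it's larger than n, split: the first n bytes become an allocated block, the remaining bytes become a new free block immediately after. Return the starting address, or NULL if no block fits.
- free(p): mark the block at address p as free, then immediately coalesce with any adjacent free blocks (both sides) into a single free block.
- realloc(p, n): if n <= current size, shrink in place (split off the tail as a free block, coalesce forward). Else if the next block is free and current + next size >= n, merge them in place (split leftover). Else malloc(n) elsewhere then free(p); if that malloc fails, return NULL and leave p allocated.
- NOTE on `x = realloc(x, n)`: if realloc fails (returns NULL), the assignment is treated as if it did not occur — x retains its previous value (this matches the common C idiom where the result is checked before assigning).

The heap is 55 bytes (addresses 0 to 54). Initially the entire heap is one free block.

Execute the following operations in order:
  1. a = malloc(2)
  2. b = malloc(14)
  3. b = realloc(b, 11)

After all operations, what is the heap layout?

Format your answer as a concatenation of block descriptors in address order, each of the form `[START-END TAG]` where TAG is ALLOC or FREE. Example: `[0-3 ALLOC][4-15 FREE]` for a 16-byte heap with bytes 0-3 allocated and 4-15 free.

Answer: [0-1 ALLOC][2-12 ALLOC][13-54 FREE]

Derivation:
Op 1: a = malloc(2) -> a = 0; heap: [0-1 ALLOC][2-54 FREE]
Op 2: b = malloc(14) -> b = 2; heap: [0-1 ALLOC][2-15 ALLOC][16-54 FREE]
Op 3: b = realloc(b, 11) -> b = 2; heap: [0-1 ALLOC][2-12 ALLOC][13-54 FREE]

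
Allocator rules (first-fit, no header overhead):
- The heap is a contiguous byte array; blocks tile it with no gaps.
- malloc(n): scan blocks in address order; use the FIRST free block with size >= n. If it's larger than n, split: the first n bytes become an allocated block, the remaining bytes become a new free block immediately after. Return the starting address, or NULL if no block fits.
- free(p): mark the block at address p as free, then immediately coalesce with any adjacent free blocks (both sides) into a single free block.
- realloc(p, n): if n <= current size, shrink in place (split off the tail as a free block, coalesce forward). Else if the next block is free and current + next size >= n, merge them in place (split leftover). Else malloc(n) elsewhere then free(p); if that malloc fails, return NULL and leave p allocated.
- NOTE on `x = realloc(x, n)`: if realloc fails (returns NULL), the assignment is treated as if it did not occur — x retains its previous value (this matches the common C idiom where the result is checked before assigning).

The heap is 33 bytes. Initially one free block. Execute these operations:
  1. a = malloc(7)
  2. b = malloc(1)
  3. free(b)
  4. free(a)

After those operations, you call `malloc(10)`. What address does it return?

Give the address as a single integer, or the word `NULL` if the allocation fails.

Answer: 0

Derivation:
Op 1: a = malloc(7) -> a = 0; heap: [0-6 ALLOC][7-32 FREE]
Op 2: b = malloc(1) -> b = 7; heap: [0-6 ALLOC][7-7 ALLOC][8-32 FREE]
Op 3: free(b) -> (freed b); heap: [0-6 ALLOC][7-32 FREE]
Op 4: free(a) -> (freed a); heap: [0-32 FREE]
malloc(10): first-fit scan over [0-32 FREE] -> 0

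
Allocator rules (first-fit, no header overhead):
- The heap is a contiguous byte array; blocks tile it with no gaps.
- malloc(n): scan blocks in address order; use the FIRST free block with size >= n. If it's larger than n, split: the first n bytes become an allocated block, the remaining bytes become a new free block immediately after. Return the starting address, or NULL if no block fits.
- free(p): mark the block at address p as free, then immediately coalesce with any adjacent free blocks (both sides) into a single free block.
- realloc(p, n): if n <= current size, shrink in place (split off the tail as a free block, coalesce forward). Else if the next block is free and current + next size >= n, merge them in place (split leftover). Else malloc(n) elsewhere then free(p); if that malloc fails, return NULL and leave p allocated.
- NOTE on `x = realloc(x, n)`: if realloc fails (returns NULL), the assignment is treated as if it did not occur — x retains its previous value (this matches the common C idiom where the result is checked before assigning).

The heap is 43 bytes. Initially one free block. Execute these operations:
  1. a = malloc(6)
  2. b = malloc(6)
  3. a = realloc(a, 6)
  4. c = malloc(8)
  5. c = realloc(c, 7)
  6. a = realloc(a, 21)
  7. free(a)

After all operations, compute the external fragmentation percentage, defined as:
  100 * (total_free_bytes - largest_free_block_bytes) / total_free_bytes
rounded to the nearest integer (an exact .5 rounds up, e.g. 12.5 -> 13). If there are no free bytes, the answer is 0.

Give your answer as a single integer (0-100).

Op 1: a = malloc(6) -> a = 0; heap: [0-5 ALLOC][6-42 FREE]
Op 2: b = malloc(6) -> b = 6; heap: [0-5 ALLOC][6-11 ALLOC][12-42 FREE]
Op 3: a = realloc(a, 6) -> a = 0; heap: [0-5 ALLOC][6-11 ALLOC][12-42 FREE]
Op 4: c = malloc(8) -> c = 12; heap: [0-5 ALLOC][6-11 ALLOC][12-19 ALLOC][20-42 FREE]
Op 5: c = realloc(c, 7) -> c = 12; heap: [0-5 ALLOC][6-11 ALLOC][12-18 ALLOC][19-42 FREE]
Op 6: a = realloc(a, 21) -> a = 19; heap: [0-5 FREE][6-11 ALLOC][12-18 ALLOC][19-39 ALLOC][40-42 FREE]
Op 7: free(a) -> (freed a); heap: [0-5 FREE][6-11 ALLOC][12-18 ALLOC][19-42 FREE]
Free blocks: [6 24] total_free=30 largest=24 -> 100*(30-24)/30 = 600/30 = 20

Answer: 20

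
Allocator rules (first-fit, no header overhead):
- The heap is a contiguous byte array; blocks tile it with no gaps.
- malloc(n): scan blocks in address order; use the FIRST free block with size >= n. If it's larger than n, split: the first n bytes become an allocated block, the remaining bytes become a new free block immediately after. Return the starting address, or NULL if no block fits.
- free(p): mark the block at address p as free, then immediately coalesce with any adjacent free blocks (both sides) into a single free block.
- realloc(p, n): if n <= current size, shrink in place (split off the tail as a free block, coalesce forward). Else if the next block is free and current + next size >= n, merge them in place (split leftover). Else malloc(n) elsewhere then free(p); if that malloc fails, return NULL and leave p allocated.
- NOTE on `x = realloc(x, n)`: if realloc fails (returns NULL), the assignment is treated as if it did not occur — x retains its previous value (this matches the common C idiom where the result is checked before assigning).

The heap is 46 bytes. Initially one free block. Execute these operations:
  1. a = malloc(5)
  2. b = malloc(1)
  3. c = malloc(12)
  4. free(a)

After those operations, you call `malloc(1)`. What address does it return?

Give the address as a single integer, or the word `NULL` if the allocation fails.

Answer: 0

Derivation:
Op 1: a = malloc(5) -> a = 0; heap: [0-4 ALLOC][5-45 FREE]
Op 2: b = malloc(1) -> b = 5; heap: [0-4 ALLOC][5-5 ALLOC][6-45 FREE]
Op 3: c = malloc(12) -> c = 6; heap: [0-4 ALLOC][5-5 ALLOC][6-17 ALLOC][18-45 FREE]
Op 4: free(a) -> (freed a); heap: [0-4 FREE][5-5 ALLOC][6-17 ALLOC][18-45 FREE]
malloc(1): first-fit scan over [0-4 FREE][5-5 ALLOC][6-17 ALLOC][18-45 FREE] -> 0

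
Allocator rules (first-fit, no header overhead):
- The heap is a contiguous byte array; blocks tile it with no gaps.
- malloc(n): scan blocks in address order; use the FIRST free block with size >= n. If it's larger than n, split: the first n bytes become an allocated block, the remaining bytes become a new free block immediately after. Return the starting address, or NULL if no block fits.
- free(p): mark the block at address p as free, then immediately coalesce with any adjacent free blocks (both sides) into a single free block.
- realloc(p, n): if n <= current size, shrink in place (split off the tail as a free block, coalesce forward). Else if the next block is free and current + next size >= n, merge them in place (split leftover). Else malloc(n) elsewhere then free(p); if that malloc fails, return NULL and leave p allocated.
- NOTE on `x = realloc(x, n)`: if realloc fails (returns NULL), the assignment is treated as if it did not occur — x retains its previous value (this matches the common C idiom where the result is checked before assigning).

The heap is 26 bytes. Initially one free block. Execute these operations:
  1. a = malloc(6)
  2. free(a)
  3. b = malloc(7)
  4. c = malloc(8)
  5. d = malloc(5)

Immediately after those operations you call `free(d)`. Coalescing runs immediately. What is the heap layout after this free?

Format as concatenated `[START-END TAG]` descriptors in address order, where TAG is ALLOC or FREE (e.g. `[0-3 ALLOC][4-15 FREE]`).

Op 1: a = malloc(6) -> a = 0; heap: [0-5 ALLOC][6-25 FREE]
Op 2: free(a) -> (freed a); heap: [0-25 FREE]
Op 3: b = malloc(7) -> b = 0; heap: [0-6 ALLOC][7-25 FREE]
Op 4: c = malloc(8) -> c = 7; heap: [0-6 ALLOC][7-14 ALLOC][15-25 FREE]
Op 5: d = malloc(5) -> d = 15; heap: [0-6 ALLOC][7-14 ALLOC][15-19 ALLOC][20-25 FREE]
free(d): d = 15 -> block [15-19 ALLOC]; mark free, coalesce with adjacent free neighbors -> [0-6 ALLOC][7-14 ALLOC][15-25 FREE]

Answer: [0-6 ALLOC][7-14 ALLOC][15-25 FREE]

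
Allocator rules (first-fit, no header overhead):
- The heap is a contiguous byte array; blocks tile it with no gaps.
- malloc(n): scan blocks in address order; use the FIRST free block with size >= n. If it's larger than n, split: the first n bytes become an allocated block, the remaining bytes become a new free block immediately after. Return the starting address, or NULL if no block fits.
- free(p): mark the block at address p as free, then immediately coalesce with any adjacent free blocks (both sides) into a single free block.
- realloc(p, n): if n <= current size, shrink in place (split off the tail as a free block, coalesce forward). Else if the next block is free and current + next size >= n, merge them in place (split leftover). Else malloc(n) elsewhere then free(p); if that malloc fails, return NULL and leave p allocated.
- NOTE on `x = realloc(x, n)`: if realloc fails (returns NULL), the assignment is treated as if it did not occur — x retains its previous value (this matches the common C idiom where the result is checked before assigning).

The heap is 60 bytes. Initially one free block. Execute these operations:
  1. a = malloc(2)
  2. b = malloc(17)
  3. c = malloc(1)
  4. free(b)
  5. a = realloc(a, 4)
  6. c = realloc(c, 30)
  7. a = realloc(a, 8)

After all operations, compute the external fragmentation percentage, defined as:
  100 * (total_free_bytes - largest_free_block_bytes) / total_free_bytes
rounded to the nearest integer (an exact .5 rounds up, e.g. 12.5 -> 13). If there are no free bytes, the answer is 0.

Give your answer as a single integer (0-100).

Answer: 50

Derivation:
Op 1: a = malloc(2) -> a = 0; heap: [0-1 ALLOC][2-59 FREE]
Op 2: b = malloc(17) -> b = 2; heap: [0-1 ALLOC][2-18 ALLOC][19-59 FREE]
Op 3: c = malloc(1) -> c = 19; heap: [0-1 ALLOC][2-18 ALLOC][19-19 ALLOC][20-59 FREE]
Op 4: free(b) -> (freed b); heap: [0-1 ALLOC][2-18 FREE][19-19 ALLOC][20-59 FREE]
Op 5: a = realloc(a, 4) -> a = 0; heap: [0-3 ALLOC][4-18 FREE][19-19 ALLOC][20-59 FREE]
Op 6: c = realloc(c, 30) -> c = 19; heap: [0-3 ALLOC][4-18 FREE][19-48 ALLOC][49-59 FREE]
Op 7: a = realloc(a, 8) -> a = 0; heap: [0-7 ALLOC][8-18 FREE][19-48 ALLOC][49-59 FREE]
Free blocks: [11 11] total_free=22 largest=11 -> 100*(22-11)/22 = 1100/22 = 50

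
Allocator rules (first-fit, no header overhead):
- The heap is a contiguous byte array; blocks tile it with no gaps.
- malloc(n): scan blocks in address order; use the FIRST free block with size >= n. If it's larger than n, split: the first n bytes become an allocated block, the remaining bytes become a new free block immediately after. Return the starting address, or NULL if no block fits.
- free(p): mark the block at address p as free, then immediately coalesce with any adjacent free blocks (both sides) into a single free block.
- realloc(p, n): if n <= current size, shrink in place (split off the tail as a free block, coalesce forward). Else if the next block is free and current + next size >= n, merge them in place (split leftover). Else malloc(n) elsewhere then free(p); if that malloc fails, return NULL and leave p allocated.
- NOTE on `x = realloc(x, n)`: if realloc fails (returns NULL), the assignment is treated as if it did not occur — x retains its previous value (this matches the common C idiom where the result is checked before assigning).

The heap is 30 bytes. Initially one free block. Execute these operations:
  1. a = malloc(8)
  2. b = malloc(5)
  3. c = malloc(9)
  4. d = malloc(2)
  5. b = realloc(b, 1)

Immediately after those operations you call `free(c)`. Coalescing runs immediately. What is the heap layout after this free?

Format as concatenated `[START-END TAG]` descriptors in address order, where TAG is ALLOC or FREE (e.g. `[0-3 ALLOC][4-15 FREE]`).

Answer: [0-7 ALLOC][8-8 ALLOC][9-21 FREE][22-23 ALLOC][24-29 FREE]

Derivation:
Op 1: a = malloc(8) -> a = 0; heap: [0-7 ALLOC][8-29 FREE]
Op 2: b = malloc(5) -> b = 8; heap: [0-7 ALLOC][8-12 ALLOC][13-29 FREE]
Op 3: c = malloc(9) -> c = 13; heap: [0-7 ALLOC][8-12 ALLOC][13-21 ALLOC][22-29 FREE]
Op 4: d = malloc(2) -> d = 22; heap: [0-7 ALLOC][8-12 ALLOC][13-21 ALLOC][22-23 ALLOC][24-29 FREE]
Op 5: b = realloc(b, 1) -> b = 8; heap: [0-7 ALLOC][8-8 ALLOC][9-12 FREE][13-21 ALLOC][22-23 ALLOC][24-29 FREE]
free(c): c = 13 -> block [13-21 ALLOC]; mark free, coalesce with adjacent free neighbors -> [0-7 ALLOC][8-8 ALLOC][9-21 FREE][22-23 ALLOC][24-29 FREE]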